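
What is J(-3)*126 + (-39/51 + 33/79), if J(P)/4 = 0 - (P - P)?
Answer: -466/1343 ≈ -0.34698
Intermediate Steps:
J(P) = 0 (J(P) = 4*(0 - (P - P)) = 4*(0 - 1*0) = 4*(0 + 0) = 4*0 = 0)
J(-3)*126 + (-39/51 + 33/79) = 0*126 + (-39/51 + 33/79) = 0 + (-39*1/51 + 33*(1/79)) = 0 + (-13/17 + 33/79) = 0 - 466/1343 = -466/1343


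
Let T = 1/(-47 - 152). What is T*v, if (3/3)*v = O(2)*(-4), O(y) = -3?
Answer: -12/199 ≈ -0.060301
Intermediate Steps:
T = -1/199 (T = 1/(-199) = -1/199 ≈ -0.0050251)
v = 12 (v = -3*(-4) = 12)
T*v = -1/199*12 = -12/199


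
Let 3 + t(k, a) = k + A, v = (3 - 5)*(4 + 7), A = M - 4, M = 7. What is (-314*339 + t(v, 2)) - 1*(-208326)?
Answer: 101858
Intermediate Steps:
A = 3 (A = 7 - 4 = 3)
v = -22 (v = -2*11 = -22)
t(k, a) = k (t(k, a) = -3 + (k + 3) = -3 + (3 + k) = k)
(-314*339 + t(v, 2)) - 1*(-208326) = (-314*339 - 22) - 1*(-208326) = (-106446 - 22) + 208326 = -106468 + 208326 = 101858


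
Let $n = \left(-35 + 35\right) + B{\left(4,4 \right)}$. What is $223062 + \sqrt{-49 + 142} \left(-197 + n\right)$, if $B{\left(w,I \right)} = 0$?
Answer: $223062 - 197 \sqrt{93} \approx 2.2116 \cdot 10^{5}$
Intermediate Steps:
$n = 0$ ($n = \left(-35 + 35\right) + 0 = 0 + 0 = 0$)
$223062 + \sqrt{-49 + 142} \left(-197 + n\right) = 223062 + \sqrt{-49 + 142} \left(-197 + 0\right) = 223062 + \sqrt{93} \left(-197\right) = 223062 - 197 \sqrt{93}$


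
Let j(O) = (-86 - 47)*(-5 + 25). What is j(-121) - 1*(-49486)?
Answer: 46826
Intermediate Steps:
j(O) = -2660 (j(O) = -133*20 = -2660)
j(-121) - 1*(-49486) = -2660 - 1*(-49486) = -2660 + 49486 = 46826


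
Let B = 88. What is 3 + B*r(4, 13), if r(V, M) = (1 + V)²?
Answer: 2203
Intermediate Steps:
3 + B*r(4, 13) = 3 + 88*(1 + 4)² = 3 + 88*5² = 3 + 88*25 = 3 + 2200 = 2203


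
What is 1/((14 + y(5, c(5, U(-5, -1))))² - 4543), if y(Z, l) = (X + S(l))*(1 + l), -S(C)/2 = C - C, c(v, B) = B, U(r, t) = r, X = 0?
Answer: -1/4347 ≈ -0.00023004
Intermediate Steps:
S(C) = 0 (S(C) = -2*(C - C) = -2*0 = 0)
y(Z, l) = 0 (y(Z, l) = (0 + 0)*(1 + l) = 0*(1 + l) = 0)
1/((14 + y(5, c(5, U(-5, -1))))² - 4543) = 1/((14 + 0)² - 4543) = 1/(14² - 4543) = 1/(196 - 4543) = 1/(-4347) = -1/4347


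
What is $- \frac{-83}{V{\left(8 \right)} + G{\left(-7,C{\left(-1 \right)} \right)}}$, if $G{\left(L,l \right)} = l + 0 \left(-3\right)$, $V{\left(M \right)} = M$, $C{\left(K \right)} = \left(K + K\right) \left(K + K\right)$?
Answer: $\frac{83}{12} \approx 6.9167$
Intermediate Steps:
$C{\left(K \right)} = 4 K^{2}$ ($C{\left(K \right)} = 2 K 2 K = 4 K^{2}$)
$G{\left(L,l \right)} = l$ ($G{\left(L,l \right)} = l + 0 = l$)
$- \frac{-83}{V{\left(8 \right)} + G{\left(-7,C{\left(-1 \right)} \right)}} = - \frac{-83}{8 + 4 \left(-1\right)^{2}} = - \frac{-83}{8 + 4 \cdot 1} = - \frac{-83}{8 + 4} = - \frac{-83}{12} = \left(-1\right) \left(- \frac{83}{12}\right) = \frac{83}{12}$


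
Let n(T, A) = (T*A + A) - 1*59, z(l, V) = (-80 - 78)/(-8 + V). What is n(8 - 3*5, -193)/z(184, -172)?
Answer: 98910/79 ≈ 1252.0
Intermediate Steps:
z(l, V) = -158/(-8 + V)
n(T, A) = -59 + A + A*T (n(T, A) = (A*T + A) - 59 = (A + A*T) - 59 = -59 + A + A*T)
n(8 - 3*5, -193)/z(184, -172) = (-59 - 193 - 193*(8 - 3*5))/((-158/(-8 - 172))) = (-59 - 193 - 193*(8 - 15))/((-158/(-180))) = (-59 - 193 - 193*(-7))/((-158*(-1/180))) = (-59 - 193 + 1351)/(79/90) = 1099*(90/79) = 98910/79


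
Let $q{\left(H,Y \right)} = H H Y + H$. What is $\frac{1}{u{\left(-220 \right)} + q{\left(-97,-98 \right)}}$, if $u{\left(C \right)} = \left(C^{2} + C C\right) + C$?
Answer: $- \frac{1}{825599} \approx -1.2112 \cdot 10^{-6}$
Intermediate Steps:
$q{\left(H,Y \right)} = H + Y H^{2}$ ($q{\left(H,Y \right)} = H^{2} Y + H = Y H^{2} + H = H + Y H^{2}$)
$u{\left(C \right)} = C + 2 C^{2}$ ($u{\left(C \right)} = \left(C^{2} + C^{2}\right) + C = 2 C^{2} + C = C + 2 C^{2}$)
$\frac{1}{u{\left(-220 \right)} + q{\left(-97,-98 \right)}} = \frac{1}{- 220 \left(1 + 2 \left(-220\right)\right) - 97 \left(1 - -9506\right)} = \frac{1}{- 220 \left(1 - 440\right) - 97 \left(1 + 9506\right)} = \frac{1}{\left(-220\right) \left(-439\right) - 922179} = \frac{1}{96580 - 922179} = \frac{1}{-825599} = - \frac{1}{825599}$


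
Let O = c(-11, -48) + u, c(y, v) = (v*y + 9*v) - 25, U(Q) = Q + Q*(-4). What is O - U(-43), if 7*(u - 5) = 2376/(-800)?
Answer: -37397/700 ≈ -53.424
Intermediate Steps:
U(Q) = -3*Q (U(Q) = Q - 4*Q = -3*Q)
c(y, v) = -25 + 9*v + v*y (c(y, v) = (9*v + v*y) - 25 = -25 + 9*v + v*y)
u = 3203/700 (u = 5 + (2376/(-800))/7 = 5 + (2376*(-1/800))/7 = 5 + (⅐)*(-297/100) = 5 - 297/700 = 3203/700 ≈ 4.5757)
O = 52903/700 (O = (-25 + 9*(-48) - 48*(-11)) + 3203/700 = (-25 - 432 + 528) + 3203/700 = 71 + 3203/700 = 52903/700 ≈ 75.576)
O - U(-43) = 52903/700 - (-3)*(-43) = 52903/700 - 1*129 = 52903/700 - 129 = -37397/700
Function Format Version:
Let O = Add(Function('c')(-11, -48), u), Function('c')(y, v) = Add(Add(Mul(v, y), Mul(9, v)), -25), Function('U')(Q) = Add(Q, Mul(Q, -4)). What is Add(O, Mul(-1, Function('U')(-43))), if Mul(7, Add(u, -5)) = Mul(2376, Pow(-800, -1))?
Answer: Rational(-37397, 700) ≈ -53.424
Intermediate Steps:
Function('U')(Q) = Mul(-3, Q) (Function('U')(Q) = Add(Q, Mul(-4, Q)) = Mul(-3, Q))
Function('c')(y, v) = Add(-25, Mul(9, v), Mul(v, y)) (Function('c')(y, v) = Add(Add(Mul(9, v), Mul(v, y)), -25) = Add(-25, Mul(9, v), Mul(v, y)))
u = Rational(3203, 700) (u = Add(5, Mul(Rational(1, 7), Mul(2376, Pow(-800, -1)))) = Add(5, Mul(Rational(1, 7), Mul(2376, Rational(-1, 800)))) = Add(5, Mul(Rational(1, 7), Rational(-297, 100))) = Add(5, Rational(-297, 700)) = Rational(3203, 700) ≈ 4.5757)
O = Rational(52903, 700) (O = Add(Add(-25, Mul(9, -48), Mul(-48, -11)), Rational(3203, 700)) = Add(Add(-25, -432, 528), Rational(3203, 700)) = Add(71, Rational(3203, 700)) = Rational(52903, 700) ≈ 75.576)
Add(O, Mul(-1, Function('U')(-43))) = Add(Rational(52903, 700), Mul(-1, Mul(-3, -43))) = Add(Rational(52903, 700), Mul(-1, 129)) = Add(Rational(52903, 700), -129) = Rational(-37397, 700)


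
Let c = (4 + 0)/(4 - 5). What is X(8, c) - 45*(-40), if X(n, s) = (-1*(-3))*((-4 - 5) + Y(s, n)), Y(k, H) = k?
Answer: 1761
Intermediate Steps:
c = -4 (c = 4/(-1) = 4*(-1) = -4)
X(n, s) = -27 + 3*s (X(n, s) = (-1*(-3))*((-4 - 5) + s) = 3*(-9 + s) = -27 + 3*s)
X(8, c) - 45*(-40) = (-27 + 3*(-4)) - 45*(-40) = (-27 - 12) + 1800 = -39 + 1800 = 1761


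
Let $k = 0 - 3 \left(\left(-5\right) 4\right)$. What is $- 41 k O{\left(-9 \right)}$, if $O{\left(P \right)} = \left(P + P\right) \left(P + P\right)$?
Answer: $-797040$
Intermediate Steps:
$O{\left(P \right)} = 4 P^{2}$ ($O{\left(P \right)} = 2 P 2 P = 4 P^{2}$)
$k = 60$ ($k = 0 - -60 = 0 + 60 = 60$)
$- 41 k O{\left(-9 \right)} = \left(-41\right) 60 \cdot 4 \left(-9\right)^{2} = - 2460 \cdot 4 \cdot 81 = \left(-2460\right) 324 = -797040$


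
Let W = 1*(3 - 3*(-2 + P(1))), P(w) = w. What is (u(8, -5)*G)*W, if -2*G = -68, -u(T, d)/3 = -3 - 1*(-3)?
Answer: 0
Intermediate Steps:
u(T, d) = 0 (u(T, d) = -3*(-3 - 1*(-3)) = -3*(-3 + 3) = -3*0 = 0)
G = 34 (G = -½*(-68) = 34)
W = 6 (W = 1*(3 - 3*(-2 + 1)) = 1*(3 - 3*(-1)) = 1*(3 + 3) = 1*6 = 6)
(u(8, -5)*G)*W = (0*34)*6 = 0*6 = 0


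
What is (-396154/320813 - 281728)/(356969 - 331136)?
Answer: -30127467006/2762520743 ≈ -10.906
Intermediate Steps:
(-396154/320813 - 281728)/(356969 - 331136) = (-396154*1/320813 - 281728)/25833 = (-396154/320813 - 281728)*(1/25833) = -90382401018/320813*1/25833 = -30127467006/2762520743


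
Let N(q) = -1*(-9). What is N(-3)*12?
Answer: 108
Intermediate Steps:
N(q) = 9
N(-3)*12 = 9*12 = 108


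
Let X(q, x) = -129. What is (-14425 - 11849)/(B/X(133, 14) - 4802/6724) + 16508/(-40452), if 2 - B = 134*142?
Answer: -38500050801739/214583307393 ≈ -179.42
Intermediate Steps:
B = -19026 (B = 2 - 134*142 = 2 - 1*19028 = 2 - 19028 = -19026)
(-14425 - 11849)/(B/X(133, 14) - 4802/6724) + 16508/(-40452) = (-14425 - 11849)/(-19026/(-129) - 4802/6724) + 16508/(-40452) = -26274/(-19026*(-1/129) - 4802*1/6724) + 16508*(-1/40452) = -26274/(6342/43 - 2401/3362) - 4127/10113 = -26274/21218561/144566 - 4127/10113 = -26274*144566/21218561 - 4127/10113 = -3798327084/21218561 - 4127/10113 = -38500050801739/214583307393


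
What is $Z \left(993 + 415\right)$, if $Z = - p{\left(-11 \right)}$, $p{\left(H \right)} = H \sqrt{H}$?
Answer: $15488 i \sqrt{11} \approx 51368.0 i$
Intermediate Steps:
$p{\left(H \right)} = H^{\frac{3}{2}}$
$Z = 11 i \sqrt{11}$ ($Z = - \left(-11\right)^{\frac{3}{2}} = - \left(-11\right) i \sqrt{11} = 11 i \sqrt{11} \approx 36.483 i$)
$Z \left(993 + 415\right) = 11 i \sqrt{11} \left(993 + 415\right) = 11 i \sqrt{11} \cdot 1408 = 15488 i \sqrt{11}$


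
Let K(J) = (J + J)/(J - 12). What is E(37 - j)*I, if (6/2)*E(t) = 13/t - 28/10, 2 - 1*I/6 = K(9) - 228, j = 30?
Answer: -15576/35 ≈ -445.03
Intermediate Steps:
K(J) = 2*J/(-12 + J) (K(J) = (2*J)/(-12 + J) = 2*J/(-12 + J))
I = 1416 (I = 12 - 6*(2*9/(-12 + 9) - 228) = 12 - 6*(2*9/(-3) - 228) = 12 - 6*(2*9*(-1/3) - 228) = 12 - 6*(-6 - 228) = 12 - 6*(-234) = 12 + 1404 = 1416)
E(t) = -14/15 + 13/(3*t) (E(t) = (13/t - 28/10)/3 = (13/t - 28*1/10)/3 = (13/t - 14/5)/3 = (-14/5 + 13/t)/3 = -14/15 + 13/(3*t))
E(37 - j)*I = ((65 - 14*(37 - 1*30))/(15*(37 - 1*30)))*1416 = ((65 - 14*(37 - 30))/(15*(37 - 30)))*1416 = ((1/15)*(65 - 14*7)/7)*1416 = ((1/15)*(1/7)*(65 - 98))*1416 = ((1/15)*(1/7)*(-33))*1416 = -11/35*1416 = -15576/35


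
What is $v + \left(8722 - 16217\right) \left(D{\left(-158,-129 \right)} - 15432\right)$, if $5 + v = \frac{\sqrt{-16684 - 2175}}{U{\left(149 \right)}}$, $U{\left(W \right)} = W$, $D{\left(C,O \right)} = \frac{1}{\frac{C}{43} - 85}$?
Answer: $\frac{441022712140}{3813} + \frac{i \sqrt{18859}}{149} \approx 1.1566 \cdot 10^{8} + 0.92167 i$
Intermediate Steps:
$D{\left(C,O \right)} = \frac{1}{-85 + \frac{C}{43}}$ ($D{\left(C,O \right)} = \frac{1}{C \frac{1}{43} - 85} = \frac{1}{\frac{C}{43} - 85} = \frac{1}{-85 + \frac{C}{43}}$)
$v = -5 + \frac{i \sqrt{18859}}{149}$ ($v = -5 + \frac{\sqrt{-16684 - 2175}}{149} = -5 + \sqrt{-18859} \cdot \frac{1}{149} = -5 + i \sqrt{18859} \cdot \frac{1}{149} = -5 + \frac{i \sqrt{18859}}{149} \approx -5.0 + 0.92167 i$)
$v + \left(8722 - 16217\right) \left(D{\left(-158,-129 \right)} - 15432\right) = \left(-5 + \frac{i \sqrt{18859}}{149}\right) + \left(8722 - 16217\right) \left(\frac{43}{-3655 - 158} - 15432\right) = \left(-5 + \frac{i \sqrt{18859}}{149}\right) - 7495 \left(\frac{43}{-3813} - 15432\right) = \left(-5 + \frac{i \sqrt{18859}}{149}\right) - 7495 \left(43 \left(- \frac{1}{3813}\right) - 15432\right) = \left(-5 + \frac{i \sqrt{18859}}{149}\right) - 7495 \left(- \frac{43}{3813} - 15432\right) = \left(-5 + \frac{i \sqrt{18859}}{149}\right) - - \frac{441022731205}{3813} = \left(-5 + \frac{i \sqrt{18859}}{149}\right) + \frac{441022731205}{3813} = \frac{441022712140}{3813} + \frac{i \sqrt{18859}}{149}$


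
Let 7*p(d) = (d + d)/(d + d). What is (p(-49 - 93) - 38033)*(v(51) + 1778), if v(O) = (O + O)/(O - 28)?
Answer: -10914365080/161 ≈ -6.7791e+7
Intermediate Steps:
v(O) = 2*O/(-28 + O) (v(O) = (2*O)/(-28 + O) = 2*O/(-28 + O))
p(d) = ⅐ (p(d) = ((d + d)/(d + d))/7 = ((2*d)/((2*d)))/7 = ((2*d)*(1/(2*d)))/7 = (⅐)*1 = ⅐)
(p(-49 - 93) - 38033)*(v(51) + 1778) = (⅐ - 38033)*(2*51/(-28 + 51) + 1778) = -266230*(2*51/23 + 1778)/7 = -266230*(2*51*(1/23) + 1778)/7 = -266230*(102/23 + 1778)/7 = -266230/7*40996/23 = -10914365080/161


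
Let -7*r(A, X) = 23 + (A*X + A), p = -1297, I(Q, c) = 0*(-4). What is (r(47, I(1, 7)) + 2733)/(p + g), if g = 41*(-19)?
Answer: -2723/2076 ≈ -1.3117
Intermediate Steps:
I(Q, c) = 0
g = -779
r(A, X) = -23/7 - A/7 - A*X/7 (r(A, X) = -(23 + (A*X + A))/7 = -(23 + (A + A*X))/7 = -(23 + A + A*X)/7 = -23/7 - A/7 - A*X/7)
(r(47, I(1, 7)) + 2733)/(p + g) = ((-23/7 - ⅐*47 - ⅐*47*0) + 2733)/(-1297 - 779) = ((-23/7 - 47/7 + 0) + 2733)/(-2076) = (-10 + 2733)*(-1/2076) = 2723*(-1/2076) = -2723/2076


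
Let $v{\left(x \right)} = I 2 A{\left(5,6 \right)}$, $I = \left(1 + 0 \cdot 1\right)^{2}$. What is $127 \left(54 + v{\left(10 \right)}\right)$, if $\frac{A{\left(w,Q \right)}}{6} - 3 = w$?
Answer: $19050$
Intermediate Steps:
$A{\left(w,Q \right)} = 18 + 6 w$
$I = 1$ ($I = \left(1 + 0\right)^{2} = 1^{2} = 1$)
$v{\left(x \right)} = 96$ ($v{\left(x \right)} = 1 \cdot 2 \left(18 + 6 \cdot 5\right) = 2 \left(18 + 30\right) = 2 \cdot 48 = 96$)
$127 \left(54 + v{\left(10 \right)}\right) = 127 \left(54 + 96\right) = 127 \cdot 150 = 19050$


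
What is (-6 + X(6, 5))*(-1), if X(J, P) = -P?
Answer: 11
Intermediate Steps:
(-6 + X(6, 5))*(-1) = (-6 - 1*5)*(-1) = (-6 - 5)*(-1) = -11*(-1) = 11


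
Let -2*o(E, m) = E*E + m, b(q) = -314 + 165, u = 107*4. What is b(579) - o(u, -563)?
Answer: 182323/2 ≈ 91162.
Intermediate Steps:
u = 428
b(q) = -149
o(E, m) = -m/2 - E²/2 (o(E, m) = -(E*E + m)/2 = -(E² + m)/2 = -(m + E²)/2 = -m/2 - E²/2)
b(579) - o(u, -563) = -149 - (-½*(-563) - ½*428²) = -149 - (563/2 - ½*183184) = -149 - (563/2 - 91592) = -149 - 1*(-182621/2) = -149 + 182621/2 = 182323/2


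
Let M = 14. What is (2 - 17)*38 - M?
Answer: -584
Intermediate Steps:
(2 - 17)*38 - M = (2 - 17)*38 - 1*14 = -15*38 - 14 = -570 - 14 = -584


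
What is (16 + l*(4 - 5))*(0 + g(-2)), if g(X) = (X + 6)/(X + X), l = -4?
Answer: -20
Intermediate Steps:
g(X) = (6 + X)/(2*X) (g(X) = (6 + X)/((2*X)) = (6 + X)*(1/(2*X)) = (6 + X)/(2*X))
(16 + l*(4 - 5))*(0 + g(-2)) = (16 - 4*(4 - 5))*(0 + (½)*(6 - 2)/(-2)) = (16 - 4*(-1))*(0 + (½)*(-½)*4) = (16 + 4)*(0 - 1) = 20*(-1) = -20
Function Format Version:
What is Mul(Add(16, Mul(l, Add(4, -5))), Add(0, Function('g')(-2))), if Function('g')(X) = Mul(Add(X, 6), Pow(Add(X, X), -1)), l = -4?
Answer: -20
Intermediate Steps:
Function('g')(X) = Mul(Rational(1, 2), Pow(X, -1), Add(6, X)) (Function('g')(X) = Mul(Add(6, X), Pow(Mul(2, X), -1)) = Mul(Add(6, X), Mul(Rational(1, 2), Pow(X, -1))) = Mul(Rational(1, 2), Pow(X, -1), Add(6, X)))
Mul(Add(16, Mul(l, Add(4, -5))), Add(0, Function('g')(-2))) = Mul(Add(16, Mul(-4, Add(4, -5))), Add(0, Mul(Rational(1, 2), Pow(-2, -1), Add(6, -2)))) = Mul(Add(16, Mul(-4, -1)), Add(0, Mul(Rational(1, 2), Rational(-1, 2), 4))) = Mul(Add(16, 4), Add(0, -1)) = Mul(20, -1) = -20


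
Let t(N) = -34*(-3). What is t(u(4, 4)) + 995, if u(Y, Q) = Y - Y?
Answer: 1097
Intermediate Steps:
u(Y, Q) = 0
t(N) = 102
t(u(4, 4)) + 995 = 102 + 995 = 1097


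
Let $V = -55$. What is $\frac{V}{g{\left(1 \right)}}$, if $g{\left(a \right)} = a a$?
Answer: $-55$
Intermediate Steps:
$g{\left(a \right)} = a^{2}$
$\frac{V}{g{\left(1 \right)}} = - \frac{55}{1^{2}} = - \frac{55}{1} = \left(-55\right) 1 = -55$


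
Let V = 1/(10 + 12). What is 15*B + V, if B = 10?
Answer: 3301/22 ≈ 150.05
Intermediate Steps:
V = 1/22 ≈ 0.045455
15*B + V = 15*10 + 1/22 = 150 + 1/22 = 3301/22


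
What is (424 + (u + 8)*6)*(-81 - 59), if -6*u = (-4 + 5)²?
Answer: -65940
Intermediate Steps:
u = -⅙ (u = -(-4 + 5)²/6 = -⅙*1² = -⅙*1 = -⅙ ≈ -0.16667)
(424 + (u + 8)*6)*(-81 - 59) = (424 + (-⅙ + 8)*6)*(-81 - 59) = (424 + (47/6)*6)*(-140) = (424 + 47)*(-140) = 471*(-140) = -65940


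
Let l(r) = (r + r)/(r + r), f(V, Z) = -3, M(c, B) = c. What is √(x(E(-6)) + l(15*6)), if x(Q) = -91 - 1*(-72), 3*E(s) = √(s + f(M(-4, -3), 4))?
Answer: 3*I*√2 ≈ 4.2426*I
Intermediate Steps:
l(r) = 1 (l(r) = (2*r)/((2*r)) = (2*r)*(1/(2*r)) = 1)
E(s) = √(-3 + s)/3 (E(s) = √(s - 3)/3 = √(-3 + s)/3)
x(Q) = -19 (x(Q) = -91 + 72 = -19)
√(x(E(-6)) + l(15*6)) = √(-19 + 1) = √(-18) = 3*I*√2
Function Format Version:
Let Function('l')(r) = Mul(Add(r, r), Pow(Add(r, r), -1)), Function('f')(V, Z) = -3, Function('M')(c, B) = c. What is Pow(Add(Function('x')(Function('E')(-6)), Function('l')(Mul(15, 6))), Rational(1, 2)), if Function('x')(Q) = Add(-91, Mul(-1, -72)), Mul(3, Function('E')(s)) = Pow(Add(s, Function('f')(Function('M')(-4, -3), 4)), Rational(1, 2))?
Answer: Mul(3, I, Pow(2, Rational(1, 2))) ≈ Mul(4.2426, I)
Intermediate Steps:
Function('l')(r) = 1 (Function('l')(r) = Mul(Mul(2, r), Pow(Mul(2, r), -1)) = Mul(Mul(2, r), Mul(Rational(1, 2), Pow(r, -1))) = 1)
Function('E')(s) = Mul(Rational(1, 3), Pow(Add(-3, s), Rational(1, 2))) (Function('E')(s) = Mul(Rational(1, 3), Pow(Add(s, -3), Rational(1, 2))) = Mul(Rational(1, 3), Pow(Add(-3, s), Rational(1, 2))))
Function('x')(Q) = -19 (Function('x')(Q) = Add(-91, 72) = -19)
Pow(Add(Function('x')(Function('E')(-6)), Function('l')(Mul(15, 6))), Rational(1, 2)) = Pow(Add(-19, 1), Rational(1, 2)) = Pow(-18, Rational(1, 2)) = Mul(3, I, Pow(2, Rational(1, 2)))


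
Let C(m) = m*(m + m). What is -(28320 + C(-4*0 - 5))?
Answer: -28370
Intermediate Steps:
C(m) = 2*m**2 (C(m) = m*(2*m) = 2*m**2)
-(28320 + C(-4*0 - 5)) = -(28320 + 2*(-4*0 - 5)**2) = -(28320 + 2*(0 - 5)**2) = -(28320 + 2*(-5)**2) = -(28320 + 2*25) = -(28320 + 50) = -1*28370 = -28370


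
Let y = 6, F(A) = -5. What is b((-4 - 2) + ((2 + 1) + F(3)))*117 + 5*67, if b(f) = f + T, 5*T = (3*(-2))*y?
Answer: -7217/5 ≈ -1443.4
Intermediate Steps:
T = -36/5 (T = ((3*(-2))*6)/5 = (-6*6)/5 = (⅕)*(-36) = -36/5 ≈ -7.2000)
b(f) = -36/5 + f (b(f) = f - 36/5 = -36/5 + f)
b((-4 - 2) + ((2 + 1) + F(3)))*117 + 5*67 = (-36/5 + ((-4 - 2) + ((2 + 1) - 5)))*117 + 5*67 = (-36/5 + (-6 + (3 - 5)))*117 + 335 = (-36/5 + (-6 - 2))*117 + 335 = (-36/5 - 8)*117 + 335 = -76/5*117 + 335 = -8892/5 + 335 = -7217/5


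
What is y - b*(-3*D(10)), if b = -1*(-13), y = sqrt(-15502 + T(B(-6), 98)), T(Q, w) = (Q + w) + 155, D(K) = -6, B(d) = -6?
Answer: -234 + 3*I*sqrt(1695) ≈ -234.0 + 123.51*I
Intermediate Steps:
T(Q, w) = 155 + Q + w
y = 3*I*sqrt(1695) (y = sqrt(-15502 + (155 - 6 + 98)) = sqrt(-15502 + 247) = sqrt(-15255) = 3*I*sqrt(1695) ≈ 123.51*I)
b = 13
y - b*(-3*D(10)) = 3*I*sqrt(1695) - 13*(-3*(-6)) = 3*I*sqrt(1695) - 13*18 = 3*I*sqrt(1695) - 1*234 = 3*I*sqrt(1695) - 234 = -234 + 3*I*sqrt(1695)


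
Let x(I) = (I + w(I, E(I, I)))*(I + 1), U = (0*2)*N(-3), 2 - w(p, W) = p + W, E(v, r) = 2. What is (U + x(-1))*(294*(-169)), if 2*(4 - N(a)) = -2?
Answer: 0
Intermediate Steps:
N(a) = 5 (N(a) = 4 - 1/2*(-2) = 4 + 1 = 5)
w(p, W) = 2 - W - p (w(p, W) = 2 - (p + W) = 2 - (W + p) = 2 + (-W - p) = 2 - W - p)
U = 0 (U = (0*2)*5 = 0*5 = 0)
x(I) = 0 (x(I) = (I + (2 - 1*2 - I))*(I + 1) = (I + (2 - 2 - I))*(1 + I) = (I - I)*(1 + I) = 0*(1 + I) = 0)
(U + x(-1))*(294*(-169)) = (0 + 0)*(294*(-169)) = 0*(-49686) = 0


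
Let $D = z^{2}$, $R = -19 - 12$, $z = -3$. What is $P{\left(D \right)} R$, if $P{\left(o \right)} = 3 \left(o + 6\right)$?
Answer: $-1395$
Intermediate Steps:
$R = -31$ ($R = -19 - 12 = -31$)
$D = 9$ ($D = \left(-3\right)^{2} = 9$)
$P{\left(o \right)} = 18 + 3 o$ ($P{\left(o \right)} = 3 \left(6 + o\right) = 18 + 3 o$)
$P{\left(D \right)} R = \left(18 + 3 \cdot 9\right) \left(-31\right) = \left(18 + 27\right) \left(-31\right) = 45 \left(-31\right) = -1395$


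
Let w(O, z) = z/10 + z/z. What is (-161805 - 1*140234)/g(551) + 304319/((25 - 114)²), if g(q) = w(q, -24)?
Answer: 11964384828/55447 ≈ 2.1578e+5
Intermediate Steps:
w(O, z) = 1 + z/10 (w(O, z) = z*(⅒) + 1 = z/10 + 1 = 1 + z/10)
g(q) = -7/5 (g(q) = 1 + (⅒)*(-24) = 1 - 12/5 = -7/5)
(-161805 - 1*140234)/g(551) + 304319/((25 - 114)²) = (-161805 - 1*140234)/(-7/5) + 304319/((25 - 114)²) = (-161805 - 140234)*(-5/7) + 304319/((-89)²) = -302039*(-5/7) + 304319/7921 = 1510195/7 + 304319*(1/7921) = 1510195/7 + 304319/7921 = 11964384828/55447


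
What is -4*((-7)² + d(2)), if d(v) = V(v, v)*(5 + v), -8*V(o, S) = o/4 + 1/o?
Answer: -385/2 ≈ -192.50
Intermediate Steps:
V(o, S) = -1/(8*o) - o/32 (V(o, S) = -(o/4 + 1/o)/8 = -(1/o + o/4)/8 = -1/(8*o) - o/32)
d(v) = (-4 - v²)*(5 + v)/(32*v) (d(v) = ((-4 - v²)/(32*v))*(5 + v) = (-4 - v²)*(5 + v)/(32*v))
-4*((-7)² + d(2)) = -4*((-7)² - 1/32*(4 + 2²)*(5 + 2)/2) = -4*(49 - 1/32*½*(4 + 4)*7) = -4*(49 - 1/32*½*8*7) = -4*(49 - 7/8) = -4*385/8 = -385/2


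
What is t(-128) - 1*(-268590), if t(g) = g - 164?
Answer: 268298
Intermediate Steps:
t(g) = -164 + g
t(-128) - 1*(-268590) = (-164 - 128) - 1*(-268590) = -292 + 268590 = 268298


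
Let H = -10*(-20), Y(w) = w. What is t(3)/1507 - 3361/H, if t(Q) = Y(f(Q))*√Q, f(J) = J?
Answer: -3361/200 + 3*√3/1507 ≈ -16.802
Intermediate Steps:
H = 200
t(Q) = Q^(3/2) (t(Q) = Q*√Q = Q^(3/2))
t(3)/1507 - 3361/H = 3^(3/2)/1507 - 3361/200 = (3*√3)*(1/1507) - 3361*1/200 = 3*√3/1507 - 3361/200 = -3361/200 + 3*√3/1507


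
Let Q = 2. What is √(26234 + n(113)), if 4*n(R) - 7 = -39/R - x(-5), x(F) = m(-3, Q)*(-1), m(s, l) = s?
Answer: √1339974453/226 ≈ 161.97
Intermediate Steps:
x(F) = 3 (x(F) = -3*(-1) = 3)
n(R) = 1 - 39/(4*R) (n(R) = 7/4 + (-39/R - 1*3)/4 = 7/4 + (-39/R - 3)/4 = 7/4 + (-3 - 39/R)/4 = 7/4 + (-¾ - 39/(4*R)) = 1 - 39/(4*R))
√(26234 + n(113)) = √(26234 + (-39/4 + 113)/113) = √(26234 + (1/113)*(413/4)) = √(26234 + 413/452) = √(11858181/452) = √1339974453/226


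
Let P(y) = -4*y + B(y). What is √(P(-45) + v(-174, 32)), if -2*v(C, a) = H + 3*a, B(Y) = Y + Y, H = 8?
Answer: √38 ≈ 6.1644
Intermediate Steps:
B(Y) = 2*Y
P(y) = -2*y (P(y) = -4*y + 2*y = -2*y)
v(C, a) = -4 - 3*a/2 (v(C, a) = -(8 + 3*a)/2 = -4 - 3*a/2)
√(P(-45) + v(-174, 32)) = √(-2*(-45) + (-4 - 3/2*32)) = √(90 + (-4 - 48)) = √(90 - 52) = √38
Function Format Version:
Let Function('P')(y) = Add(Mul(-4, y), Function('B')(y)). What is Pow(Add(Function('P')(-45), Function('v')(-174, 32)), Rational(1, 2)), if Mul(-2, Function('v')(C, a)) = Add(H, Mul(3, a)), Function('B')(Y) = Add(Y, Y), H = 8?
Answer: Pow(38, Rational(1, 2)) ≈ 6.1644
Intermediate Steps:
Function('B')(Y) = Mul(2, Y)
Function('P')(y) = Mul(-2, y) (Function('P')(y) = Add(Mul(-4, y), Mul(2, y)) = Mul(-2, y))
Function('v')(C, a) = Add(-4, Mul(Rational(-3, 2), a)) (Function('v')(C, a) = Mul(Rational(-1, 2), Add(8, Mul(3, a))) = Add(-4, Mul(Rational(-3, 2), a)))
Pow(Add(Function('P')(-45), Function('v')(-174, 32)), Rational(1, 2)) = Pow(Add(Mul(-2, -45), Add(-4, Mul(Rational(-3, 2), 32))), Rational(1, 2)) = Pow(Add(90, Add(-4, -48)), Rational(1, 2)) = Pow(Add(90, -52), Rational(1, 2)) = Pow(38, Rational(1, 2))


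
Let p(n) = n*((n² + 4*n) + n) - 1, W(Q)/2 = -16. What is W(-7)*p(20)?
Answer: -319968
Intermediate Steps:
W(Q) = -32 (W(Q) = 2*(-16) = -32)
p(n) = -1 + n*(n² + 5*n) (p(n) = n*(n² + 5*n) - 1 = -1 + n*(n² + 5*n))
W(-7)*p(20) = -32*(-1 + 20³ + 5*20²) = -32*(-1 + 8000 + 5*400) = -32*(-1 + 8000 + 2000) = -32*9999 = -319968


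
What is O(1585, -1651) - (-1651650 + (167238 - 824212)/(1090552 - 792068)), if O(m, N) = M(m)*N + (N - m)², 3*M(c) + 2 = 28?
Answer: 5421531834565/447726 ≈ 1.2109e+7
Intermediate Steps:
M(c) = 26/3 (M(c) = -⅔ + (⅓)*28 = -⅔ + 28/3 = 26/3)
O(m, N) = (N - m)² + 26*N/3 (O(m, N) = 26*N/3 + (N - m)² = (N - m)² + 26*N/3)
O(1585, -1651) - (-1651650 + (167238 - 824212)/(1090552 - 792068)) = ((-1651 - 1*1585)² + (26/3)*(-1651)) - (-1651650 + (167238 - 824212)/(1090552 - 792068)) = ((-1651 - 1585)² - 42926/3) - (-1651650 - 656974/298484) = ((-3236)² - 42926/3) - (-1651650 - 656974*1/298484) = (10471696 - 42926/3) - (-1651650 - 328487/149242) = 31372162/3 - 1*(-246495877787/149242) = 31372162/3 + 246495877787/149242 = 5421531834565/447726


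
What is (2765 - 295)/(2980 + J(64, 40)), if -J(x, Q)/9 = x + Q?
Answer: 1235/1022 ≈ 1.2084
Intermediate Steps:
J(x, Q) = -9*Q - 9*x (J(x, Q) = -9*(x + Q) = -9*(Q + x) = -9*Q - 9*x)
(2765 - 295)/(2980 + J(64, 40)) = (2765 - 295)/(2980 + (-9*40 - 9*64)) = 2470/(2980 + (-360 - 576)) = 2470/(2980 - 936) = 2470/2044 = 2470*(1/2044) = 1235/1022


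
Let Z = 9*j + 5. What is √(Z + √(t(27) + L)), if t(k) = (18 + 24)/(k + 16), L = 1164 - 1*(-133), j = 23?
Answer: √(391988 + 43*√2399959)/43 ≈ 15.749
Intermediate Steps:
Z = 212 (Z = 9*23 + 5 = 207 + 5 = 212)
L = 1297 (L = 1164 + 133 = 1297)
t(k) = 42/(16 + k)
√(Z + √(t(27) + L)) = √(212 + √(42/(16 + 27) + 1297)) = √(212 + √(42/43 + 1297)) = √(212 + √(55813/43)) = √(212 + √2399959/43)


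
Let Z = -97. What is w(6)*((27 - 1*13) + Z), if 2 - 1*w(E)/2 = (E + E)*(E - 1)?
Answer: 9628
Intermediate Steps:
w(E) = 4 - 4*E*(-1 + E) (w(E) = 4 - 2*(E + E)*(E - 1) = 4 - 2*2*E*(-1 + E) = 4 - 4*E*(-1 + E))
w(6)*((27 - 1*13) + Z) = (4 - 4*6**2 + 4*6)*((27 - 1*13) - 97) = (4 - 4*36 + 24)*((27 - 13) - 97) = (4 - 144 + 24)*(14 - 97) = -116*(-83) = 9628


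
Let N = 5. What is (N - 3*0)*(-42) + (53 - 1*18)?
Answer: -175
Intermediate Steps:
(N - 3*0)*(-42) + (53 - 1*18) = (5 - 3*0)*(-42) + (53 - 1*18) = (5 + 0)*(-42) + (53 - 18) = 5*(-42) + 35 = -210 + 35 = -175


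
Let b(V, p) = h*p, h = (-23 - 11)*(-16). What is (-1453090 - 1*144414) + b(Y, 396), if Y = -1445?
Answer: -1382080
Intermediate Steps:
h = 544 (h = -34*(-16) = 544)
b(V, p) = 544*p
(-1453090 - 1*144414) + b(Y, 396) = (-1453090 - 1*144414) + 544*396 = (-1453090 - 144414) + 215424 = -1597504 + 215424 = -1382080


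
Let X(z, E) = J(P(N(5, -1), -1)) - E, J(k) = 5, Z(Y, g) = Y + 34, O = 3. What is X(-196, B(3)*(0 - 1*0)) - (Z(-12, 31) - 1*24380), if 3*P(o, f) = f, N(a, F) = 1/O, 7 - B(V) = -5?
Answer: 24363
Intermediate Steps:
B(V) = 12 (B(V) = 7 - 1*(-5) = 7 + 5 = 12)
N(a, F) = ⅓ (N(a, F) = 1/3 = ⅓)
P(o, f) = f/3
Z(Y, g) = 34 + Y
X(z, E) = 5 - E
X(-196, B(3)*(0 - 1*0)) - (Z(-12, 31) - 1*24380) = (5 - 12*(0 - 1*0)) - ((34 - 12) - 1*24380) = (5 - 12*(0 + 0)) - (22 - 24380) = (5 - 12*0) - 1*(-24358) = (5 - 1*0) + 24358 = (5 + 0) + 24358 = 5 + 24358 = 24363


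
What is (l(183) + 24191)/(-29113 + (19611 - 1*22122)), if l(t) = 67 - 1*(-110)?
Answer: -3046/3953 ≈ -0.77055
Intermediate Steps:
l(t) = 177 (l(t) = 67 + 110 = 177)
(l(183) + 24191)/(-29113 + (19611 - 1*22122)) = (177 + 24191)/(-29113 + (19611 - 1*22122)) = 24368/(-29113 + (19611 - 22122)) = 24368/(-29113 - 2511) = 24368/(-31624) = 24368*(-1/31624) = -3046/3953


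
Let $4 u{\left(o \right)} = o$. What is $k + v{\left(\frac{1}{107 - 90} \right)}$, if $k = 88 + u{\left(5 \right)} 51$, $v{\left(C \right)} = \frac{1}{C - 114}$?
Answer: $\frac{1175691}{7748} \approx 151.74$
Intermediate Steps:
$u{\left(o \right)} = \frac{o}{4}$
$v{\left(C \right)} = \frac{1}{-114 + C}$
$k = \frac{607}{4}$ ($k = 88 + \frac{1}{4} \cdot 5 \cdot 51 = 88 + \frac{5}{4} \cdot 51 = 88 + \frac{255}{4} = \frac{607}{4} \approx 151.75$)
$k + v{\left(\frac{1}{107 - 90} \right)} = \frac{607}{4} + \frac{1}{-114 + \frac{1}{107 - 90}} = \frac{607}{4} + \frac{1}{-114 + \frac{1}{17}} = \frac{607}{4} + \frac{1}{- \frac{1937}{17}} = \frac{607}{4} - \frac{17}{1937} = \frac{1175691}{7748}$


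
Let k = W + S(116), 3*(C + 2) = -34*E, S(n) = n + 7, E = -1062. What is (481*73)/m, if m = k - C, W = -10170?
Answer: -35113/22081 ≈ -1.5902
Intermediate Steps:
S(n) = 7 + n
C = 12034 (C = -2 + (-34*(-1062))/3 = -2 + (1/3)*36108 = -2 + 12036 = 12034)
k = -10047 (k = -10170 + (7 + 116) = -10170 + 123 = -10047)
m = -22081 (m = -10047 - 1*12034 = -10047 - 12034 = -22081)
(481*73)/m = (481*73)/(-22081) = 35113*(-1/22081) = -35113/22081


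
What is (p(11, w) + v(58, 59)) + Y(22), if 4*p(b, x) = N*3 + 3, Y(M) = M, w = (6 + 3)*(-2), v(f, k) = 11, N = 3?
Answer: 36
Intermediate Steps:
w = -18 (w = 9*(-2) = -18)
p(b, x) = 3 (p(b, x) = (3*3 + 3)/4 = (9 + 3)/4 = (1/4)*12 = 3)
(p(11, w) + v(58, 59)) + Y(22) = (3 + 11) + 22 = 14 + 22 = 36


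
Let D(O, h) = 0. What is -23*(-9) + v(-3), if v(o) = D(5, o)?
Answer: 207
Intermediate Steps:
v(o) = 0
-23*(-9) + v(-3) = -23*(-9) + 0 = 207 + 0 = 207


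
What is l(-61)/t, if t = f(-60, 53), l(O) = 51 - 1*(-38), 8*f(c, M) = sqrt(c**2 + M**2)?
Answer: 712*sqrt(6409)/6409 ≈ 8.8938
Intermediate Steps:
f(c, M) = sqrt(M**2 + c**2)/8 (f(c, M) = sqrt(c**2 + M**2)/8 = sqrt(M**2 + c**2)/8)
l(O) = 89 (l(O) = 51 + 38 = 89)
t = sqrt(6409)/8 (t = sqrt(53**2 + (-60)**2)/8 = sqrt(2809 + 3600)/8 = sqrt(6409)/8 ≈ 10.007)
l(-61)/t = 89/((sqrt(6409)/8)) = 89*(8*sqrt(6409)/6409) = 712*sqrt(6409)/6409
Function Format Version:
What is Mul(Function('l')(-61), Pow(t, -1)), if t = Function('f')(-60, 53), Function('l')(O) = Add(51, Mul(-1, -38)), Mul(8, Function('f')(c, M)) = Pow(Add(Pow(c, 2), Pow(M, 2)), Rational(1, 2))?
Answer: Mul(Rational(712, 6409), Pow(6409, Rational(1, 2))) ≈ 8.8938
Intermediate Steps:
Function('f')(c, M) = Mul(Rational(1, 8), Pow(Add(Pow(M, 2), Pow(c, 2)), Rational(1, 2))) (Function('f')(c, M) = Mul(Rational(1, 8), Pow(Add(Pow(c, 2), Pow(M, 2)), Rational(1, 2))) = Mul(Rational(1, 8), Pow(Add(Pow(M, 2), Pow(c, 2)), Rational(1, 2))))
Function('l')(O) = 89 (Function('l')(O) = Add(51, 38) = 89)
t = Mul(Rational(1, 8), Pow(6409, Rational(1, 2))) (t = Mul(Rational(1, 8), Pow(Add(Pow(53, 2), Pow(-60, 2)), Rational(1, 2))) = Mul(Rational(1, 8), Pow(Add(2809, 3600), Rational(1, 2))) = Mul(Rational(1, 8), Pow(6409, Rational(1, 2))) ≈ 10.007)
Mul(Function('l')(-61), Pow(t, -1)) = Mul(89, Pow(Mul(Rational(1, 8), Pow(6409, Rational(1, 2))), -1)) = Mul(89, Mul(Rational(8, 6409), Pow(6409, Rational(1, 2)))) = Mul(Rational(712, 6409), Pow(6409, Rational(1, 2)))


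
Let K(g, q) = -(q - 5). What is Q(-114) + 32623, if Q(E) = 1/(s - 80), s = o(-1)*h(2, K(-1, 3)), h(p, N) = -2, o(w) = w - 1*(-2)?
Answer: 2675085/82 ≈ 32623.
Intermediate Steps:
o(w) = 2 + w (o(w) = w + 2 = 2 + w)
K(g, q) = 5 - q (K(g, q) = -(-5 + q) = 5 - q)
s = -2 (s = (2 - 1)*(-2) = 1*(-2) = -2)
Q(E) = -1/82 (Q(E) = 1/(-2 - 80) = 1/(-82) = -1/82)
Q(-114) + 32623 = -1/82 + 32623 = 2675085/82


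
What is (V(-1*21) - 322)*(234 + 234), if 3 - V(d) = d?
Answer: -139464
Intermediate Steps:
V(d) = 3 - d
(V(-1*21) - 322)*(234 + 234) = ((3 - (-1)*21) - 322)*(234 + 234) = ((3 - 1*(-21)) - 322)*468 = ((3 + 21) - 322)*468 = (24 - 322)*468 = -298*468 = -139464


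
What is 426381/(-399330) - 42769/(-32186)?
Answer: 14716868/56372085 ≈ 0.26107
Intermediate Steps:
426381/(-399330) - 42769/(-32186) = 426381*(-1/399330) - 42769*(-1/32186) = -142127/133110 + 2251/1694 = 14716868/56372085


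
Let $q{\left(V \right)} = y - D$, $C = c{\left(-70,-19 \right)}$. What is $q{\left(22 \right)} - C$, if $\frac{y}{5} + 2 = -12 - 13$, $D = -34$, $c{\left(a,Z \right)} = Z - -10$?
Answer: $-92$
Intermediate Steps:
$c{\left(a,Z \right)} = 10 + Z$ ($c{\left(a,Z \right)} = Z + 10 = 10 + Z$)
$C = -9$ ($C = 10 - 19 = -9$)
$y = -135$ ($y = -10 + 5 \left(-12 - 13\right) = -10 + 5 \left(-25\right) = -10 - 125 = -135$)
$q{\left(V \right)} = -101$ ($q{\left(V \right)} = -135 - -34 = -135 + 34 = -101$)
$q{\left(22 \right)} - C = -101 - -9 = -101 + 9 = -92$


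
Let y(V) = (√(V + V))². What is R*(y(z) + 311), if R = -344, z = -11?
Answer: -99416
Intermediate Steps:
y(V) = 2*V (y(V) = (√(2*V))² = (√2*√V)² = 2*V)
R*(y(z) + 311) = -344*(2*(-11) + 311) = -344*(-22 + 311) = -344*289 = -99416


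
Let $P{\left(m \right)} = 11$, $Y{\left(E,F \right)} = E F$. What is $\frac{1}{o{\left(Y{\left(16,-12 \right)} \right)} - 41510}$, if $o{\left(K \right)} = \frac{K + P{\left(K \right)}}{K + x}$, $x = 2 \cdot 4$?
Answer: $- \frac{184}{7637659} \approx -2.4091 \cdot 10^{-5}$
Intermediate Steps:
$x = 8$
$o{\left(K \right)} = \frac{11 + K}{8 + K}$ ($o{\left(K \right)} = \frac{K + 11}{K + 8} = \frac{11 + K}{8 + K}$)
$\frac{1}{o{\left(Y{\left(16,-12 \right)} \right)} - 41510} = \frac{1}{\frac{11 + 16 \left(-12\right)}{8 + 16 \left(-12\right)} - 41510} = \frac{1}{\frac{11 - 192}{8 - 192} - 41510} = \frac{1}{\frac{1}{-184} \left(-181\right) - 41510} = \frac{1}{\left(- \frac{1}{184}\right) \left(-181\right) - 41510} = \frac{1}{\frac{181}{184} - 41510} = \frac{1}{- \frac{7637659}{184}} = - \frac{184}{7637659}$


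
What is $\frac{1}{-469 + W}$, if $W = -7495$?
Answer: $- \frac{1}{7964} \approx -0.00012557$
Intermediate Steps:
$\frac{1}{-469 + W} = \frac{1}{-469 - 7495} = \frac{1}{-7964} = - \frac{1}{7964}$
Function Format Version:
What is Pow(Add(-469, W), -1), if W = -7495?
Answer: Rational(-1, 7964) ≈ -0.00012557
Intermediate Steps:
Pow(Add(-469, W), -1) = Pow(Add(-469, -7495), -1) = Pow(-7964, -1) = Rational(-1, 7964)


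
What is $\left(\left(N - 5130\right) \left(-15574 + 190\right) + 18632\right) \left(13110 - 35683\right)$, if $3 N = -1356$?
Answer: $-1938842824760$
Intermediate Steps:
$N = -452$ ($N = \frac{1}{3} \left(-1356\right) = -452$)
$\left(\left(N - 5130\right) \left(-15574 + 190\right) + 18632\right) \left(13110 - 35683\right) = \left(\left(-452 - 5130\right) \left(-15574 + 190\right) + 18632\right) \left(13110 - 35683\right) = \left(\left(-5582\right) \left(-15384\right) + 18632\right) \left(-22573\right) = \left(85873488 + 18632\right) \left(-22573\right) = 85892120 \left(-22573\right) = -1938842824760$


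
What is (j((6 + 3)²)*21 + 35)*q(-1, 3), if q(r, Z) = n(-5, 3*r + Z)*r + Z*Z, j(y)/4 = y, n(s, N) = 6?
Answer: 20517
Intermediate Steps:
j(y) = 4*y
q(r, Z) = Z² + 6*r (q(r, Z) = 6*r + Z*Z = 6*r + Z² = Z² + 6*r)
(j((6 + 3)²)*21 + 35)*q(-1, 3) = ((4*(6 + 3)²)*21 + 35)*(3² + 6*(-1)) = ((4*9²)*21 + 35)*(9 - 6) = ((4*81)*21 + 35)*3 = (324*21 + 35)*3 = (6804 + 35)*3 = 6839*3 = 20517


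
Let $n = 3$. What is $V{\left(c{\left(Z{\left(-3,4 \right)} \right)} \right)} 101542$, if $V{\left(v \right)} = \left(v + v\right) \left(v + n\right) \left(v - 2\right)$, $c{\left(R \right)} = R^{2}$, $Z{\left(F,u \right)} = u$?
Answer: $864325504$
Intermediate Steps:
$V{\left(v \right)} = 2 v \left(-2 + v\right) \left(3 + v\right)$ ($V{\left(v \right)} = \left(v + v\right) \left(v + 3\right) \left(v - 2\right) = 2 v \left(3 + v\right) \left(-2 + v\right) = 2 v \left(-2 + v\right) \left(3 + v\right)$)
$V{\left(c{\left(Z{\left(-3,4 \right)} \right)} \right)} 101542 = 2 \cdot 4^{2} \left(-6 + 4^{2} + \left(4^{2}\right)^{2}\right) 101542 = 2 \cdot 16 \left(-6 + 16 + 16^{2}\right) 101542 = 2 \cdot 16 \left(-6 + 16 + 256\right) 101542 = 2 \cdot 16 \cdot 266 \cdot 101542 = 8512 \cdot 101542 = 864325504$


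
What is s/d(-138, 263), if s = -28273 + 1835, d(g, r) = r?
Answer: -26438/263 ≈ -100.52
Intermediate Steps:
s = -26438
s/d(-138, 263) = -26438/263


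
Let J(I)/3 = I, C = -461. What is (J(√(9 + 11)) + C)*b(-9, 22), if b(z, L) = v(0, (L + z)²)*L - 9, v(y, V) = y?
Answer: 4149 - 54*√5 ≈ 4028.3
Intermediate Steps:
b(z, L) = -9 (b(z, L) = 0*L - 9 = 0 - 9 = -9)
J(I) = 3*I
(J(√(9 + 11)) + C)*b(-9, 22) = (3*√(9 + 11) - 461)*(-9) = (3*√20 - 461)*(-9) = (3*(2*√5) - 461)*(-9) = (6*√5 - 461)*(-9) = (-461 + 6*√5)*(-9) = 4149 - 54*√5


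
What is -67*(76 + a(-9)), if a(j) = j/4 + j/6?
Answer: -19363/4 ≈ -4840.8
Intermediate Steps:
a(j) = 5*j/12 (a(j) = j*(¼) + j*(⅙) = j/4 + j/6 = 5*j/12)
-67*(76 + a(-9)) = -67*(76 + (5/12)*(-9)) = -67*(76 - 15/4) = -67*289/4 = -19363/4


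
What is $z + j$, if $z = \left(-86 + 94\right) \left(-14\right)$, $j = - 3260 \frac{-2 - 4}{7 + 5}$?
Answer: $1518$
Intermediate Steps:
$j = 1630$ ($j = - 3260 \left(- \frac{6}{12}\right) = - 3260 \left(\left(-6\right) \frac{1}{12}\right) = \left(-3260\right) \left(- \frac{1}{2}\right) = 1630$)
$z = -112$ ($z = 8 \left(-14\right) = -112$)
$z + j = -112 + 1630 = 1518$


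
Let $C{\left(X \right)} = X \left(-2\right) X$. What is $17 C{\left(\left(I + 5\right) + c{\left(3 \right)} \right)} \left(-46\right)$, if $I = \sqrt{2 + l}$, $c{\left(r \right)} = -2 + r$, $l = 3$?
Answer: $64124 + 18768 \sqrt{5} \approx 1.0609 \cdot 10^{5}$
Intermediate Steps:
$I = \sqrt{5}$ ($I = \sqrt{2 + 3} = \sqrt{5} \approx 2.2361$)
$C{\left(X \right)} = - 2 X^{2}$ ($C{\left(X \right)} = - 2 X X = - 2 X^{2}$)
$17 C{\left(\left(I + 5\right) + c{\left(3 \right)} \right)} \left(-46\right) = 17 \left(- 2 \left(\left(\sqrt{5} + 5\right) + \left(-2 + 3\right)\right)^{2}\right) \left(-46\right) = 17 \left(- 2 \left(\left(5 + \sqrt{5}\right) + 1\right)^{2}\right) \left(-46\right) = 17 \left(- 2 \left(6 + \sqrt{5}\right)^{2}\right) \left(-46\right) = - 34 \left(6 + \sqrt{5}\right)^{2} \left(-46\right) = 1564 \left(6 + \sqrt{5}\right)^{2}$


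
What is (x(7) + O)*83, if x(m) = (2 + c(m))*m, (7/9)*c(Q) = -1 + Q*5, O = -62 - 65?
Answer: 16019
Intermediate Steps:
O = -127
c(Q) = -9/7 + 45*Q/7 (c(Q) = 9*(-1 + Q*5)/7 = 9*(-1 + 5*Q)/7 = -9/7 + 45*Q/7)
x(m) = m*(5/7 + 45*m/7) (x(m) = (2 + (-9/7 + 45*m/7))*m = (5/7 + 45*m/7)*m = m*(5/7 + 45*m/7))
(x(7) + O)*83 = ((5/7)*7*(1 + 9*7) - 127)*83 = ((5/7)*7*(1 + 63) - 127)*83 = ((5/7)*7*64 - 127)*83 = (320 - 127)*83 = 193*83 = 16019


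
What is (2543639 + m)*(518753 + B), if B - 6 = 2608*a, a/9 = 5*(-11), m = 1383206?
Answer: -3032313635845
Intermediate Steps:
a = -495 (a = 9*(5*(-11)) = 9*(-55) = -495)
B = -1290954 (B = 6 + 2608*(-495) = 6 - 1290960 = -1290954)
(2543639 + m)*(518753 + B) = (2543639 + 1383206)*(518753 - 1290954) = 3926845*(-772201) = -3032313635845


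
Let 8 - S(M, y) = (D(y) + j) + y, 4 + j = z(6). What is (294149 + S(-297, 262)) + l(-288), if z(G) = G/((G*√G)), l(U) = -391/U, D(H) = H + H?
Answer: 84492391/288 - √6/6 ≈ 2.9338e+5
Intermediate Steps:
D(H) = 2*H
z(G) = G^(-½) (z(G) = G/(G^(3/2)) = G/G^(3/2) = G^(-½))
j = -4 + √6/6 (j = -4 + 6^(-½) = -4 + √6/6 ≈ -3.5918)
S(M, y) = 12 - 3*y - √6/6 (S(M, y) = 8 - ((2*y + (-4 + √6/6)) + y) = 8 - ((-4 + 2*y + √6/6) + y) = 8 - (-4 + 3*y + √6/6) = 8 + (4 - 3*y - √6/6) = 12 - 3*y - √6/6)
(294149 + S(-297, 262)) + l(-288) = (294149 + (12 - 3*262 - √6/6)) - 391/(-288) = (294149 + (12 - 786 - √6/6)) - 391*(-1/288) = (294149 + (-774 - √6/6)) + 391/288 = (293375 - √6/6) + 391/288 = 84492391/288 - √6/6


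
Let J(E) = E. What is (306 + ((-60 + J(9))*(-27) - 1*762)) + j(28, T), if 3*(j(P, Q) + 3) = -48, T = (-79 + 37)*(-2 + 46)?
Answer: 902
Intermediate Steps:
T = -1848 (T = -42*44 = -1848)
j(P, Q) = -19 (j(P, Q) = -3 + (1/3)*(-48) = -3 - 16 = -19)
(306 + ((-60 + J(9))*(-27) - 1*762)) + j(28, T) = (306 + ((-60 + 9)*(-27) - 1*762)) - 19 = (306 + (-51*(-27) - 762)) - 19 = (306 + (1377 - 762)) - 19 = (306 + 615) - 19 = 921 - 19 = 902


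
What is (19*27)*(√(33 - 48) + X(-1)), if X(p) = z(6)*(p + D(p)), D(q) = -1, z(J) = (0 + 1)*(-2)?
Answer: 2052 + 513*I*√15 ≈ 2052.0 + 1986.8*I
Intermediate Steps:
z(J) = -2 (z(J) = 1*(-2) = -2)
X(p) = 2 - 2*p (X(p) = -2*(p - 1) = -2*(-1 + p) = 2 - 2*p)
(19*27)*(√(33 - 48) + X(-1)) = (19*27)*(√(33 - 48) + (2 - 2*(-1))) = 513*(√(-15) + (2 + 2)) = 513*(I*√15 + 4) = 513*(4 + I*√15) = 2052 + 513*I*√15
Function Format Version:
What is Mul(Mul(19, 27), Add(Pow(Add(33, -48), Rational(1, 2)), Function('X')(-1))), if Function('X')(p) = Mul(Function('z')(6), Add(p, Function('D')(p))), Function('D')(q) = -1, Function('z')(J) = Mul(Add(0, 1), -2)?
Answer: Add(2052, Mul(513, I, Pow(15, Rational(1, 2)))) ≈ Add(2052.0, Mul(1986.8, I))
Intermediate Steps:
Function('z')(J) = -2 (Function('z')(J) = Mul(1, -2) = -2)
Function('X')(p) = Add(2, Mul(-2, p)) (Function('X')(p) = Mul(-2, Add(p, -1)) = Mul(-2, Add(-1, p)) = Add(2, Mul(-2, p)))
Mul(Mul(19, 27), Add(Pow(Add(33, -48), Rational(1, 2)), Function('X')(-1))) = Mul(Mul(19, 27), Add(Pow(Add(33, -48), Rational(1, 2)), Add(2, Mul(-2, -1)))) = Mul(513, Add(Pow(-15, Rational(1, 2)), Add(2, 2))) = Mul(513, Add(Mul(I, Pow(15, Rational(1, 2))), 4)) = Mul(513, Add(4, Mul(I, Pow(15, Rational(1, 2))))) = Add(2052, Mul(513, I, Pow(15, Rational(1, 2))))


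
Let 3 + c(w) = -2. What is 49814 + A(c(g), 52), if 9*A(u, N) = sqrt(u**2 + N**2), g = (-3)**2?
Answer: 49814 + sqrt(2729)/9 ≈ 49820.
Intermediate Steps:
g = 9
c(w) = -5 (c(w) = -3 - 2 = -5)
A(u, N) = sqrt(N**2 + u**2)/9 (A(u, N) = sqrt(u**2 + N**2)/9 = sqrt(N**2 + u**2)/9)
49814 + A(c(g), 52) = 49814 + sqrt(52**2 + (-5)**2)/9 = 49814 + sqrt(2704 + 25)/9 = 49814 + sqrt(2729)/9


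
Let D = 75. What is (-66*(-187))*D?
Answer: 925650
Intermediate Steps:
(-66*(-187))*D = -66*(-187)*75 = 12342*75 = 925650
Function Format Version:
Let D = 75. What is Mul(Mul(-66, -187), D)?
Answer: 925650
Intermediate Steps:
Mul(Mul(-66, -187), D) = Mul(Mul(-66, -187), 75) = Mul(12342, 75) = 925650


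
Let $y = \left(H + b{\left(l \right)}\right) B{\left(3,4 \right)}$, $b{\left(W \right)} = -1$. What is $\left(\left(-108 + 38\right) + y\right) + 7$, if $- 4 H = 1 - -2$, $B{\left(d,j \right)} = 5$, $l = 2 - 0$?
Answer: $- \frac{287}{4} \approx -71.75$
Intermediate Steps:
$l = 2$ ($l = 2 + 0 = 2$)
$H = - \frac{3}{4}$ ($H = - \frac{1 - -2}{4} = - \frac{1 + 2}{4} = \left(- \frac{1}{4}\right) 3 = - \frac{3}{4} \approx -0.75$)
$y = - \frac{35}{4}$ ($y = \left(- \frac{3}{4} - 1\right) 5 = \left(- \frac{7}{4}\right) 5 = - \frac{35}{4} \approx -8.75$)
$\left(\left(-108 + 38\right) + y\right) + 7 = \left(\left(-108 + 38\right) - \frac{35}{4}\right) + 7 = \left(-70 - \frac{35}{4}\right) + 7 = - \frac{315}{4} + 7 = - \frac{287}{4}$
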